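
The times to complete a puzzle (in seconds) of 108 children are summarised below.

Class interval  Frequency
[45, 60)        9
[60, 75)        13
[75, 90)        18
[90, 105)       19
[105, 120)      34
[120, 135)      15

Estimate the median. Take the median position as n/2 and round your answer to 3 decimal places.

Cumulative frequencies: 9, 22, 40, 59, 93, 108
n = 108; position = n/2 = 54.
This falls in the class [90, 105): L = 90, F = 40, f = 19, h = 15.
Median ≈ 90 + ((54 − 40) / 19) × 15 = 101.0526

101.053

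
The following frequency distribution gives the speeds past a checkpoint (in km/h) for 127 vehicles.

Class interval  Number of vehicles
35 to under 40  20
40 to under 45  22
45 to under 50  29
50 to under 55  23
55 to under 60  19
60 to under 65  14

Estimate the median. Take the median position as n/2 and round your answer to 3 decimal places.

Cumulative frequencies: 20, 42, 71, 94, 113, 127
n = 127; position = n/2 = 63.5.
This falls in the class 45 to under 50: L = 45, F = 42, f = 29, h = 5.
Median ≈ 45 + ((63.5 − 42) / 29) × 5 = 48.7069

48.707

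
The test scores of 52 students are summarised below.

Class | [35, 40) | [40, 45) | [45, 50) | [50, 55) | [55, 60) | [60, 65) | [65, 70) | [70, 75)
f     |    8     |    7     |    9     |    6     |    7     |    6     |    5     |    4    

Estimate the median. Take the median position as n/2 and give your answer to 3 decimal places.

51.667

Cumulative frequencies: 8, 15, 24, 30, 37, 43, 48, 52
n = 52; position = n/2 = 26.
This falls in the class [50, 55): L = 50, F = 24, f = 6, h = 5.
Median ≈ 50 + ((26 − 24) / 6) × 5 = 51.6667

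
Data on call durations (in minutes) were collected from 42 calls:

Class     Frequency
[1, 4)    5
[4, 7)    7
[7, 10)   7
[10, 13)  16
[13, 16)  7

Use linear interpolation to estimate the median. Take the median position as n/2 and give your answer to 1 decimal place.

Cumulative frequencies: 5, 12, 19, 35, 42
n = 42; position = n/2 = 21.
This falls in the class [10, 13): L = 10, F = 19, f = 16, h = 3.
Median ≈ 10 + ((21 − 19) / 16) × 3 = 10.3750

10.4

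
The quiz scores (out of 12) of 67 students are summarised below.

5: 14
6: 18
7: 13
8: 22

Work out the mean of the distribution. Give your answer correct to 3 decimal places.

Values: 5, 6, 7, 8
Σfx = 14×5 + 18×6 + 13×7 + 22×8 = 445
n = Σf = 67
Mean = 445 / 67 = 6.6418

6.642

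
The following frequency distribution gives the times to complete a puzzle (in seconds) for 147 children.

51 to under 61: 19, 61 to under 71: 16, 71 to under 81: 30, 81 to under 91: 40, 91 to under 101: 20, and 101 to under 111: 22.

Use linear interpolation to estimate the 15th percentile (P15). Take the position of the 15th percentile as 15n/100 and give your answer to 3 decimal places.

Cumulative frequencies: 19, 35, 65, 105, 125, 147
n = 147; position = 15n/100 = 22.05.
This falls in the class 61 to under 71: L = 61, F = 19, f = 16, h = 10.
15th percentile ≈ 61 + ((22.05 − 19) / 16) × 10 = 62.9062

62.906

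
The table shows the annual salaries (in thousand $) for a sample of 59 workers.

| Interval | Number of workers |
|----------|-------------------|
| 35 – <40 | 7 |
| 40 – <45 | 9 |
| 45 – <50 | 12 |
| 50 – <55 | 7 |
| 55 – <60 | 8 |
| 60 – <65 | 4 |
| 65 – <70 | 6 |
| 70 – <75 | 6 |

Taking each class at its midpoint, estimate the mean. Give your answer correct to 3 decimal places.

53.093

Midpoints: 37.5, 42.5, 47.5, 52.5, 57.5, 62.5, 67.5, 72.5
Σfm = 7×37.5 + 9×42.5 + 12×47.5 + 7×52.5 + 8×57.5 + 4×62.5 + 6×67.5 + 6×72.5 = 3132.5
n = Σf = 59
Mean = 3132.5 / 59 = 53.0932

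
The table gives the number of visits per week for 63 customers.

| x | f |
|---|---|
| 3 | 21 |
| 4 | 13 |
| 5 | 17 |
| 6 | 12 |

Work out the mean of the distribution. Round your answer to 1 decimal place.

4.3

Values: 3, 4, 5, 6
Σfx = 21×3 + 13×4 + 17×5 + 12×6 = 272
n = Σf = 63
Mean = 272 / 63 = 4.3175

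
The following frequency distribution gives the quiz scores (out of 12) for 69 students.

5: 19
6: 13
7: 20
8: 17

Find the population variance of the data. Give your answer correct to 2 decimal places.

Values: 5, 6, 7, 8
n = 69, Σfx = 449, mean = 6.5072
Σfx² = 3011
Σf(x − x̄)² = Σfx² − (Σfx)²/n = 3011 − 449²/69 = 89.2464
Population variance = 89.2464 / 69 = 1.2934

1.29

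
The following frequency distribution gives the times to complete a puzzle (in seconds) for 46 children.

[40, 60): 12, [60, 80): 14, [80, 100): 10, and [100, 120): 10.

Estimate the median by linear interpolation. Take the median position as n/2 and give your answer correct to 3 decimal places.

75.714

Cumulative frequencies: 12, 26, 36, 46
n = 46; position = n/2 = 23.
This falls in the class [60, 80): L = 60, F = 12, f = 14, h = 20.
Median ≈ 60 + ((23 − 12) / 14) × 20 = 75.7143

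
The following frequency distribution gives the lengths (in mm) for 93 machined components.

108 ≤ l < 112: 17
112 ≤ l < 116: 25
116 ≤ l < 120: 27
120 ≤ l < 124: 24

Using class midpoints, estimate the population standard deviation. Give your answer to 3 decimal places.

Midpoints: 110, 114, 118, 122
n = 93, Σfm = 10834, mean = 116.4946
Σfm² = 1263764
Σf(m − x̄)² = Σfm² − (Σfm)²/n = 1263764 − 10834²/93 = 1661.2473
Population variance = 1661.2473 / 93 = 17.8629
Standard deviation = √17.8629 = 4.2264

4.226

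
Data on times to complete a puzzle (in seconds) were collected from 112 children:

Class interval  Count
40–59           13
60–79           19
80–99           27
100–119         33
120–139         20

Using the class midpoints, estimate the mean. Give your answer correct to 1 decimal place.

94.5

Midpoints: 49.5, 69.5, 89.5, 109.5, 129.5
Σfm = 13×49.5 + 19×69.5 + 27×89.5 + 33×109.5 + 20×129.5 = 10584
n = Σf = 112
Mean = 10584 / 112 = 94.5000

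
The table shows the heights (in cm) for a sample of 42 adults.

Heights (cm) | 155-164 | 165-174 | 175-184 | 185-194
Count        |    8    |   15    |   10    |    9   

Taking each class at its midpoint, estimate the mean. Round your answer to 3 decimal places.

174.262

Midpoints: 159.5, 169.5, 179.5, 189.5
Σfm = 8×159.5 + 15×169.5 + 10×179.5 + 9×189.5 = 7319
n = Σf = 42
Mean = 7319 / 42 = 174.2619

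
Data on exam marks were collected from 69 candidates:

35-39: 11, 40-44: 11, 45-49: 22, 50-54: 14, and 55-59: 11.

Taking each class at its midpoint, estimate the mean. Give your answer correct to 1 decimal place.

Midpoints: 37, 42, 47, 52, 57
Σfm = 11×37 + 11×42 + 22×47 + 14×52 + 11×57 = 3258
n = Σf = 69
Mean = 3258 / 69 = 47.2174

47.2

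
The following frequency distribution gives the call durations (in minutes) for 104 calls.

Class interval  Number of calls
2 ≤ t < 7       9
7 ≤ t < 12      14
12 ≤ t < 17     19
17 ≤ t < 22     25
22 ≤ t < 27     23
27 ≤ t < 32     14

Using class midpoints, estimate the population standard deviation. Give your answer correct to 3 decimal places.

7.434

Midpoints: 4.5, 9.5, 14.5, 19.5, 24.5, 29.5
n = 104, Σfm = 1913, mean = 18.3942
Σfm² = 40936
Σf(m − x̄)² = Σfm² − (Σfm)²/n = 40936 − 1913²/104 = 5747.8365
Population variance = 5747.8365 / 104 = 55.2677
Standard deviation = √55.2677 = 7.4342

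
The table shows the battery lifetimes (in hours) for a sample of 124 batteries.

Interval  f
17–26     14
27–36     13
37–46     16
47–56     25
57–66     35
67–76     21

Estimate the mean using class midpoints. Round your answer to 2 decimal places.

50.94

Midpoints: 21.5, 31.5, 41.5, 51.5, 61.5, 71.5
Σfm = 14×21.5 + 13×31.5 + 16×41.5 + 25×51.5 + 35×61.5 + 21×71.5 = 6316
n = Σf = 124
Mean = 6316 / 124 = 50.9355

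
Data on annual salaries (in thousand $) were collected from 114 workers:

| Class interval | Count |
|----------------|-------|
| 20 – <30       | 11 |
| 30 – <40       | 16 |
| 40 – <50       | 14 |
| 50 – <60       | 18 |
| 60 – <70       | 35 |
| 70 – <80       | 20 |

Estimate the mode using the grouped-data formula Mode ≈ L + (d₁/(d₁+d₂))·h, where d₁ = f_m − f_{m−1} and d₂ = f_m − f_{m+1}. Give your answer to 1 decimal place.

Modal class: 60 – <70 (highest frequency 35).
d₁ = 35 − 18 = 17, d₂ = 35 − 20 = 15
Mode ≈ 60 + (17/(17+15)) × 10 = 60 + 5.3125 = 65.3125

65.3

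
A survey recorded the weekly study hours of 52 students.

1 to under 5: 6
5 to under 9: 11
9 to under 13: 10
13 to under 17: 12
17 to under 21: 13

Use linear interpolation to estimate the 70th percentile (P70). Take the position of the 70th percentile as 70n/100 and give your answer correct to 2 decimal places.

Cumulative frequencies: 6, 17, 27, 39, 52
n = 52; position = 70n/100 = 36.4.
This falls in the class 13 to under 17: L = 13, F = 27, f = 12, h = 4.
70th percentile ≈ 13 + ((36.4 − 27) / 12) × 4 = 16.1333

16.13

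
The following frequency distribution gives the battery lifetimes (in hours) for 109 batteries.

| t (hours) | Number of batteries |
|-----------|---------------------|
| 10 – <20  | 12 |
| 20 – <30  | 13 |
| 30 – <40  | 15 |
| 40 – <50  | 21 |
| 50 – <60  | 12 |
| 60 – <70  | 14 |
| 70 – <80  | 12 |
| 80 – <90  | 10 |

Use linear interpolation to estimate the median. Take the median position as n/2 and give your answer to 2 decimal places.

Cumulative frequencies: 12, 25, 40, 61, 73, 87, 99, 109
n = 109; position = n/2 = 54.5.
This falls in the class 40 – <50: L = 40, F = 40, f = 21, h = 10.
Median ≈ 40 + ((54.5 − 40) / 21) × 10 = 46.9048

46.90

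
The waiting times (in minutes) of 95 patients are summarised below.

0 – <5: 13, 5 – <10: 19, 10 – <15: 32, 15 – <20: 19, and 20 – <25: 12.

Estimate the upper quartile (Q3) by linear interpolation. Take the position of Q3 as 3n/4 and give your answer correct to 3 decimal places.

16.908

Cumulative frequencies: 13, 32, 64, 83, 95
n = 95; position = 3n/4 = 71.25.
This falls in the class 15 – <20: L = 15, F = 64, f = 19, h = 5.
Upper quartile ≈ 15 + ((71.25 − 64) / 19) × 5 = 16.9079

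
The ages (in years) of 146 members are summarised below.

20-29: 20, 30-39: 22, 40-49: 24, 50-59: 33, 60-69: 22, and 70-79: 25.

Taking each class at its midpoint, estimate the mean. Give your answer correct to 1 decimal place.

50.7

Midpoints: 24.5, 34.5, 44.5, 54.5, 64.5, 74.5
Σfm = 20×24.5 + 22×34.5 + 24×44.5 + 33×54.5 + 22×64.5 + 25×74.5 = 7397
n = Σf = 146
Mean = 7397 / 146 = 50.6644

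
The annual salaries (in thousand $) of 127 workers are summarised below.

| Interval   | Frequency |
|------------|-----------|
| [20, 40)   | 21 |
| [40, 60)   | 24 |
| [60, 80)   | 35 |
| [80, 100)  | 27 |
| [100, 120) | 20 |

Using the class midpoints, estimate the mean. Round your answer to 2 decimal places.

Midpoints: 30, 50, 70, 90, 110
Σfm = 21×30 + 24×50 + 35×70 + 27×90 + 20×110 = 8910
n = Σf = 127
Mean = 8910 / 127 = 70.1575

70.16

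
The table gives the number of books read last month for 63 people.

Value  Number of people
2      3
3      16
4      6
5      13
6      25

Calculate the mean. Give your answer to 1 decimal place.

4.7

Values: 2, 3, 4, 5, 6
Σfx = 3×2 + 16×3 + 6×4 + 13×5 + 25×6 = 293
n = Σf = 63
Mean = 293 / 63 = 4.6508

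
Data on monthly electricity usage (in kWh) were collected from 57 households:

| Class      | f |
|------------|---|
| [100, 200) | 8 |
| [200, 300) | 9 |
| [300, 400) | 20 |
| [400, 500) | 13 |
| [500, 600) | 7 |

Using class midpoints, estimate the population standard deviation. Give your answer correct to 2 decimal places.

Midpoints: 150, 250, 350, 450, 550
n = 57, Σfm = 20150, mean = 353.5088
Σfm² = 7942500
Σf(m − x̄)² = Σfm² − (Σfm)²/n = 7942500 − 20150²/57 = 819298.2456
Population variance = 819298.2456 / 57 = 14373.6534
Standard deviation = √14373.6534 = 119.8902

119.89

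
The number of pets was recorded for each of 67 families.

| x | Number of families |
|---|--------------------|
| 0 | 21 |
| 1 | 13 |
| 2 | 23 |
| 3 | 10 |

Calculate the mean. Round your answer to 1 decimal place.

Values: 0, 1, 2, 3
Σfx = 21×0 + 13×1 + 23×2 + 10×3 = 89
n = Σf = 67
Mean = 89 / 67 = 1.3284

1.3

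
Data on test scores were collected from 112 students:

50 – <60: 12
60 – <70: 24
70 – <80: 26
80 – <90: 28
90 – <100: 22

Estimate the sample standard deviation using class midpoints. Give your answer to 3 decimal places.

12.835

Midpoints: 55, 65, 75, 85, 95
n = 112, Σfm = 8640, mean = 77.1429
Σfm² = 684800
Σf(m − x̄)² = Σfm² − (Σfm)²/n = 684800 − 8640²/112 = 18285.7143
Sample variance = 18285.7143 / 111 = 164.7362
Standard deviation = √164.7362 = 12.8350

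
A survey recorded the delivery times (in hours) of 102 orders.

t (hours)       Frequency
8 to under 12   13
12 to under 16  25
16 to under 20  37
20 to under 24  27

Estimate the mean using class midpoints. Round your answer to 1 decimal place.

17.1

Midpoints: 10, 14, 18, 22
Σfm = 13×10 + 25×14 + 37×18 + 27×22 = 1740
n = Σf = 102
Mean = 1740 / 102 = 17.0588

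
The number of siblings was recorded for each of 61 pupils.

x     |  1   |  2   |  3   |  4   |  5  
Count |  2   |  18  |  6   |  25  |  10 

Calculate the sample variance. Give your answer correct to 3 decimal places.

1.372

Values: 1, 2, 3, 4, 5
n = 61, Σfx = 206, mean = 3.3770
Σfx² = 778
Σf(x − x̄)² = Σfx² − (Σfx)²/n = 778 − 206²/61 = 82.3279
Sample variance = 82.3279 / 60 = 1.3721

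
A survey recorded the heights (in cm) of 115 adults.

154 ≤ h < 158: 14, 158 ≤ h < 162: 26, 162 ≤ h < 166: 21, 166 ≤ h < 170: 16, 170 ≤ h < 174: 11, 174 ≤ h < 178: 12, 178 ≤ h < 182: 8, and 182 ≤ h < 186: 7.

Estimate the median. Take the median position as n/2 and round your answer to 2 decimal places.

165.33

Cumulative frequencies: 14, 40, 61, 77, 88, 100, 108, 115
n = 115; position = n/2 = 57.5.
This falls in the class 162 ≤ h < 166: L = 162, F = 40, f = 21, h = 4.
Median ≈ 162 + ((57.5 − 40) / 21) × 4 = 165.3333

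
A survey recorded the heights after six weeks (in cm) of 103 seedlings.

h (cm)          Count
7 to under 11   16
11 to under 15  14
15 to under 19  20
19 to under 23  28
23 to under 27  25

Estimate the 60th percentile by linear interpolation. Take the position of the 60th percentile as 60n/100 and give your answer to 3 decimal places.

Cumulative frequencies: 16, 30, 50, 78, 103
n = 103; position = 60n/100 = 61.8.
This falls in the class 19 to under 23: L = 19, F = 50, f = 28, h = 4.
60th percentile ≈ 19 + ((61.8 − 50) / 28) × 4 = 20.6857

20.686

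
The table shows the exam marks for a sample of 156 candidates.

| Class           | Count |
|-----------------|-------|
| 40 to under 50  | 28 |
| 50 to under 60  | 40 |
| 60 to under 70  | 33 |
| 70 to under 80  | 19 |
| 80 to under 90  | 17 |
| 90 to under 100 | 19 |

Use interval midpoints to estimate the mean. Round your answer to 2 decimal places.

Midpoints: 45, 55, 65, 75, 85, 95
Σfm = 28×45 + 40×55 + 33×65 + 19×75 + 17×85 + 19×95 = 10280
n = Σf = 156
Mean = 10280 / 156 = 65.8974

65.90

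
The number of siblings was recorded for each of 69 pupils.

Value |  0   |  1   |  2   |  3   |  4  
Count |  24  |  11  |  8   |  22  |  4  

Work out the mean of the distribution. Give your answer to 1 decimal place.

1.6

Values: 0, 1, 2, 3, 4
Σfx = 24×0 + 11×1 + 8×2 + 22×3 + 4×4 = 109
n = Σf = 69
Mean = 109 / 69 = 1.5797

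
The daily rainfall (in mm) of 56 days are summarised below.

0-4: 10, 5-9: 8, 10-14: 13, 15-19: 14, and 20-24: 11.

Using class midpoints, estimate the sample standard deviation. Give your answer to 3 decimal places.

Midpoints: 2, 7, 12, 17, 22
n = 56, Σfm = 712, mean = 12.7143
Σfm² = 11674
Σf(m − x̄)² = Σfm² − (Σfm)²/n = 11674 − 712²/56 = 2621.4286
Sample variance = 2621.4286 / 55 = 47.6623
Standard deviation = √47.6623 = 6.9038

6.904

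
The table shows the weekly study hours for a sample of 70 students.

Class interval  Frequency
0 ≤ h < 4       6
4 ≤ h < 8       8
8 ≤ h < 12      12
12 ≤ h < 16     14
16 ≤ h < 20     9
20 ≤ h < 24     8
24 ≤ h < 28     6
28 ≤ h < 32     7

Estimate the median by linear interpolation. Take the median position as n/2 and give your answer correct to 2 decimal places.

Cumulative frequencies: 6, 14, 26, 40, 49, 57, 63, 70
n = 70; position = n/2 = 35.
This falls in the class 12 ≤ h < 16: L = 12, F = 26, f = 14, h = 4.
Median ≈ 12 + ((35 − 26) / 14) × 4 = 14.5714

14.57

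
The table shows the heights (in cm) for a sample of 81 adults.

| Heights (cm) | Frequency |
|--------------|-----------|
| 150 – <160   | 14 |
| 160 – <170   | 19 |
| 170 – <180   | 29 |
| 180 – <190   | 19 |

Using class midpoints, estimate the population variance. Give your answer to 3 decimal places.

Midpoints: 155, 165, 175, 185
n = 81, Σfm = 13895, mean = 171.5432
Σfm² = 2392025
Σf(m − x̄)² = Σfm² − (Σfm)²/n = 2392025 − 13895²/81 = 8432.0988
Population variance = 8432.0988 / 81 = 104.1000

104.100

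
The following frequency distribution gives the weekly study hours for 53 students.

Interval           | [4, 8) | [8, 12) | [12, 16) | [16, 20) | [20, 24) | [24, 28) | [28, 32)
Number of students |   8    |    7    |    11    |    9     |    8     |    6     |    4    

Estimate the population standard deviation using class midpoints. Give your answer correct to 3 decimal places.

7.238

Midpoints: 6, 10, 14, 18, 22, 26, 30
n = 53, Σfm = 886, mean = 16.7170
Σfm² = 17588
Σf(m − x̄)² = Σfm² − (Σfm)²/n = 17588 − 886²/53 = 2776.7547
Population variance = 2776.7547 / 53 = 52.3916
Standard deviation = √52.3916 = 7.2382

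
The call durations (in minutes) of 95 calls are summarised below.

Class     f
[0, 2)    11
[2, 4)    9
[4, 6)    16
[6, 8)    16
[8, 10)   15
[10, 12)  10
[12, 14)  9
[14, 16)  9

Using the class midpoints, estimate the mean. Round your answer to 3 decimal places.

7.653

Midpoints: 1, 3, 5, 7, 9, 11, 13, 15
Σfm = 11×1 + 9×3 + 16×5 + 16×7 + 15×9 + 10×11 + 9×13 + 9×15 = 727
n = Σf = 95
Mean = 727 / 95 = 7.6526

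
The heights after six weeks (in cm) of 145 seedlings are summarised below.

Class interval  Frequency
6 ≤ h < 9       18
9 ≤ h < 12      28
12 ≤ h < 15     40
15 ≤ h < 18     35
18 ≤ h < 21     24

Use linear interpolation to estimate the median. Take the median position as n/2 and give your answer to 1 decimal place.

Cumulative frequencies: 18, 46, 86, 121, 145
n = 145; position = n/2 = 72.5.
This falls in the class 12 ≤ h < 15: L = 12, F = 46, f = 40, h = 3.
Median ≈ 12 + ((72.5 − 46) / 40) × 3 = 13.9875

14.0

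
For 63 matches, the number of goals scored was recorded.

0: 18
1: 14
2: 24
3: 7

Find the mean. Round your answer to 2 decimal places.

1.32

Values: 0, 1, 2, 3
Σfx = 18×0 + 14×1 + 24×2 + 7×3 = 83
n = Σf = 63
Mean = 83 / 63 = 1.3175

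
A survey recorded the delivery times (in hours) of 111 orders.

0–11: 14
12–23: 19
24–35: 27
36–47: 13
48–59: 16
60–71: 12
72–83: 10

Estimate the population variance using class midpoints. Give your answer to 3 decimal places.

480.865

Midpoints: 5.5, 17.5, 29.5, 41.5, 53.5, 65.5, 77.5
n = 111, Σfm = 4162.5, mean = 37.5000
Σfm² = 209469.75
Σf(m − x̄)² = Σfm² − (Σfm)²/n = 209469.75 − 4162.5²/111 = 53376.0000
Population variance = 53376.0000 / 111 = 480.8649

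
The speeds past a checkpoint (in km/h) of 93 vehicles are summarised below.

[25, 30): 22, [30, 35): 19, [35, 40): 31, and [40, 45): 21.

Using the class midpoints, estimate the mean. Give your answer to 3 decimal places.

Midpoints: 27.5, 32.5, 37.5, 42.5
Σfm = 22×27.5 + 19×32.5 + 31×37.5 + 21×42.5 = 3277.5
n = Σf = 93
Mean = 3277.5 / 93 = 35.2419

35.242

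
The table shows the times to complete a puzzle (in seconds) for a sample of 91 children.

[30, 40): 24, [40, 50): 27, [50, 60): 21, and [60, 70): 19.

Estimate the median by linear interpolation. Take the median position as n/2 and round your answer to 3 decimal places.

Cumulative frequencies: 24, 51, 72, 91
n = 91; position = n/2 = 45.5.
This falls in the class [40, 50): L = 40, F = 24, f = 27, h = 10.
Median ≈ 40 + ((45.5 − 24) / 27) × 10 = 47.9630

47.963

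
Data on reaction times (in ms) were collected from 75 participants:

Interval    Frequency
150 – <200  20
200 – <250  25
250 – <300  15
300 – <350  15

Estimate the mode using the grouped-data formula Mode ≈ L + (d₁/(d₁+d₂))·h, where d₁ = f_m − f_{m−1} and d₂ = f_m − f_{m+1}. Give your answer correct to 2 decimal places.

216.67

Modal class: 200 – <250 (highest frequency 25).
d₁ = 25 − 20 = 5, d₂ = 25 − 15 = 10
Mode ≈ 200 + (5/(5+10)) × 50 = 200 + 16.6667 = 216.6667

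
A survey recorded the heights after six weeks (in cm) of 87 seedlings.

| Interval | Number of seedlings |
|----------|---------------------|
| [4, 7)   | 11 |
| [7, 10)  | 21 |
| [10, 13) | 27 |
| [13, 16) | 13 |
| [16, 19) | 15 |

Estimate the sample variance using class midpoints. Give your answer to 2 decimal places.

14.44

Midpoints: 5.5, 8.5, 11.5, 14.5, 17.5
n = 87, Σfm = 1000.5, mean = 11.5000
Σfm² = 12747.75
Σf(m − x̄)² = Σfm² − (Σfm)²/n = 12747.75 − 1000.5²/87 = 1242.0000
Sample variance = 1242.0000 / 86 = 14.4419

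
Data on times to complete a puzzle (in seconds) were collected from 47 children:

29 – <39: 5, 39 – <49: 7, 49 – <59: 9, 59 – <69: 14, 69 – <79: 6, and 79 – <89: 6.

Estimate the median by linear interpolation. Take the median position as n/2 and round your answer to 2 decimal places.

Cumulative frequencies: 5, 12, 21, 35, 41, 47
n = 47; position = n/2 = 23.5.
This falls in the class 59 – <69: L = 59, F = 21, f = 14, h = 10.
Median ≈ 59 + ((23.5 − 21) / 14) × 10 = 60.7857

60.79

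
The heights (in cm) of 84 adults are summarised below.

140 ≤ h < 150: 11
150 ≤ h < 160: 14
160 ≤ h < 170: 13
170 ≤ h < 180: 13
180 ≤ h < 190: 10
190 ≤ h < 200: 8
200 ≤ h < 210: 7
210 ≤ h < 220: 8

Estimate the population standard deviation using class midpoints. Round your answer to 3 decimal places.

21.841

Midpoints: 145, 155, 165, 175, 185, 195, 205, 215
n = 84, Σfm = 14750, mean = 175.5952
Σfm² = 2630100
Σf(m − x̄)² = Σfm² − (Σfm)²/n = 2630100 − 14750²/84 = 40070.2381
Population variance = 40070.2381 / 84 = 477.0266
Standard deviation = √477.0266 = 21.8409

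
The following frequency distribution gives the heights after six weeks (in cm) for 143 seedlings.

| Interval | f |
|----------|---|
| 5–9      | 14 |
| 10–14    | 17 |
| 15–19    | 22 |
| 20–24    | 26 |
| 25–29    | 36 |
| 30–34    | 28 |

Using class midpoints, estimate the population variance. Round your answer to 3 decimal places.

63.592

Midpoints: 7, 12, 17, 22, 27, 32
n = 143, Σfm = 3116, mean = 21.7902
Σfm² = 76992
Σf(m − x̄)² = Σfm² − (Σfm)²/n = 76992 − 3116²/143 = 9093.7063
Population variance = 9093.7063 / 143 = 63.5924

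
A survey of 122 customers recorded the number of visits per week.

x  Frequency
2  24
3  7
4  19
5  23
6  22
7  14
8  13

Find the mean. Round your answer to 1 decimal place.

4.9

Values: 2, 3, 4, 5, 6, 7, 8
Σfx = 24×2 + 7×3 + 19×4 + 23×5 + 22×6 + 14×7 + 13×8 = 594
n = Σf = 122
Mean = 594 / 122 = 4.8689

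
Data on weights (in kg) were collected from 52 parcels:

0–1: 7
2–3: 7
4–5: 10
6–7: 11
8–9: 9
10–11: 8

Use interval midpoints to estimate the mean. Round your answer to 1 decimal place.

Midpoints: 0.5, 2.5, 4.5, 6.5, 8.5, 10.5
Σfm = 7×0.5 + 7×2.5 + 10×4.5 + 11×6.5 + 9×8.5 + 8×10.5 = 298
n = Σf = 52
Mean = 298 / 52 = 5.7308

5.7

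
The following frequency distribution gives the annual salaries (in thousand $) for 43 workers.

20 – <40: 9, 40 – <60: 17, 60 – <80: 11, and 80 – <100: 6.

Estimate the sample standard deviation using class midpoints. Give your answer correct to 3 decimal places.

Midpoints: 30, 50, 70, 90
n = 43, Σfm = 2430, mean = 56.5116
Σfm² = 153100
Σf(m − x̄)² = Σfm² − (Σfm)²/n = 153100 − 2430²/43 = 15776.7442
Sample variance = 15776.7442 / 42 = 375.6368
Standard deviation = √375.6368 = 19.3814

19.381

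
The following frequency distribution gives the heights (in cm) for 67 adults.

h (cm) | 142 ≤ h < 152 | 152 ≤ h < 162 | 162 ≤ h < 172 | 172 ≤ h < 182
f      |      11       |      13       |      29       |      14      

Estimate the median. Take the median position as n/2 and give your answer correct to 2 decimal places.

Cumulative frequencies: 11, 24, 53, 67
n = 67; position = n/2 = 33.5.
This falls in the class 162 ≤ h < 172: L = 162, F = 24, f = 29, h = 10.
Median ≈ 162 + ((33.5 − 24) / 29) × 10 = 165.2759

165.28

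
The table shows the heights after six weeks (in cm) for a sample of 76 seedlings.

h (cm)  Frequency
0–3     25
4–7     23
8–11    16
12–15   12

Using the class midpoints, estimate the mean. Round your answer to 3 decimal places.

6.289

Midpoints: 1.5, 5.5, 9.5, 13.5
Σfm = 25×1.5 + 23×5.5 + 16×9.5 + 12×13.5 = 478
n = Σf = 76
Mean = 478 / 76 = 6.2895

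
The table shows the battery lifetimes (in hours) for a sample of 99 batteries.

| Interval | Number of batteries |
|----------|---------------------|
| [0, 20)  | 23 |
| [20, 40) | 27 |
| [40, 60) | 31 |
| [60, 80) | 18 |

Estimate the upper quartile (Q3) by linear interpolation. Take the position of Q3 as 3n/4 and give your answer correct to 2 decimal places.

Cumulative frequencies: 23, 50, 81, 99
n = 99; position = 3n/4 = 74.25.
This falls in the class [40, 60): L = 40, F = 50, f = 31, h = 20.
Upper quartile ≈ 40 + ((74.25 − 50) / 31) × 20 = 55.6452

55.65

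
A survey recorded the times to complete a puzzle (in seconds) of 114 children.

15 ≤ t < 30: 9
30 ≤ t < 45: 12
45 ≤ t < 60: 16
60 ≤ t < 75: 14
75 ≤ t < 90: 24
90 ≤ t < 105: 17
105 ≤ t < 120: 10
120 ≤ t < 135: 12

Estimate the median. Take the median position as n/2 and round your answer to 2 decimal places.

78.75

Cumulative frequencies: 9, 21, 37, 51, 75, 92, 102, 114
n = 114; position = n/2 = 57.
This falls in the class 75 ≤ t < 90: L = 75, F = 51, f = 24, h = 15.
Median ≈ 75 + ((57 − 51) / 24) × 15 = 78.7500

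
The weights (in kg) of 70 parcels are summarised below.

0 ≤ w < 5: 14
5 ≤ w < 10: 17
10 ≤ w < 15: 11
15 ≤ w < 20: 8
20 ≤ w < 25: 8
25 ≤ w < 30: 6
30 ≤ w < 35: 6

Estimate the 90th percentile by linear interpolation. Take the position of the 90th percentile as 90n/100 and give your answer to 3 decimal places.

29.167

Cumulative frequencies: 14, 31, 42, 50, 58, 64, 70
n = 70; position = 90n/100 = 63.
This falls in the class 25 ≤ w < 30: L = 25, F = 58, f = 6, h = 5.
90th percentile ≈ 25 + ((63 − 58) / 6) × 5 = 29.1667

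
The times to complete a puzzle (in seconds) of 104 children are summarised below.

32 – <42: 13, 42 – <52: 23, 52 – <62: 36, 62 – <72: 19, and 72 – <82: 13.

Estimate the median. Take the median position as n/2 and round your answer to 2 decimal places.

56.44

Cumulative frequencies: 13, 36, 72, 91, 104
n = 104; position = n/2 = 52.
This falls in the class 52 – <62: L = 52, F = 36, f = 36, h = 10.
Median ≈ 52 + ((52 − 36) / 36) × 10 = 56.4444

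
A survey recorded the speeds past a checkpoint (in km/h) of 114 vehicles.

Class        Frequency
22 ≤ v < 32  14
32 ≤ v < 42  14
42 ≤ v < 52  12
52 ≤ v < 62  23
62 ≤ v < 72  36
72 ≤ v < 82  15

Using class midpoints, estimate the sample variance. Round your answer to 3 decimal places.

Midpoints: 27, 37, 47, 57, 67, 77
n = 114, Σfm = 6338, mean = 55.5965
Σfm² = 381146
Σf(m − x̄)² = Σfm² − (Σfm)²/n = 381146 − 6338²/114 = 28775.4386
Sample variance = 28775.4386 / 113 = 254.6499

254.650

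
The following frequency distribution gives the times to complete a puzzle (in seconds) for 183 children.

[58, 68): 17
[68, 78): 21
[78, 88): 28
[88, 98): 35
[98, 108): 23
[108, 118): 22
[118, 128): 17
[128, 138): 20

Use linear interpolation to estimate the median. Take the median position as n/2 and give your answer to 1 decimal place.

Cumulative frequencies: 17, 38, 66, 101, 124, 146, 163, 183
n = 183; position = n/2 = 91.5.
This falls in the class [88, 98): L = 88, F = 66, f = 35, h = 10.
Median ≈ 88 + ((91.5 − 66) / 35) × 10 = 95.2857

95.3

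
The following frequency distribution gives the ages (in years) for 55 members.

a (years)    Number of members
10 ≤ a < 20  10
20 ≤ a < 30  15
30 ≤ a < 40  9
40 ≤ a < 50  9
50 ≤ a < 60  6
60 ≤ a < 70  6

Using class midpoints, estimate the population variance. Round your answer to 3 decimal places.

257.653

Midpoints: 15, 25, 35, 45, 55, 65
n = 55, Σfm = 1965, mean = 35.7273
Σfm² = 84375
Σf(m − x̄)² = Σfm² − (Σfm)²/n = 84375 − 1965²/55 = 14170.9091
Population variance = 14170.9091 / 55 = 257.6529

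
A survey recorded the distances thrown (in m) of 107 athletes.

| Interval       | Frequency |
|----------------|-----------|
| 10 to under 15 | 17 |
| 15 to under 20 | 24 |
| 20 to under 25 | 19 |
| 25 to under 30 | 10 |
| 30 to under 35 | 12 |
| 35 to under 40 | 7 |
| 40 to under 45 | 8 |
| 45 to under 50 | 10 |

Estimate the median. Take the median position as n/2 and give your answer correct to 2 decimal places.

Cumulative frequencies: 17, 41, 60, 70, 82, 89, 97, 107
n = 107; position = n/2 = 53.5.
This falls in the class 20 to under 25: L = 20, F = 41, f = 19, h = 5.
Median ≈ 20 + ((53.5 − 41) / 19) × 5 = 23.2895

23.29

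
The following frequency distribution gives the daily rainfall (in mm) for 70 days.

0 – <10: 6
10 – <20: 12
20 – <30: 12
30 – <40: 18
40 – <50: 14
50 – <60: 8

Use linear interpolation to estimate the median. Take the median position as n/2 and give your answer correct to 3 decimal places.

Cumulative frequencies: 6, 18, 30, 48, 62, 70
n = 70; position = n/2 = 35.
This falls in the class 30 – <40: L = 30, F = 30, f = 18, h = 10.
Median ≈ 30 + ((35 − 30) / 18) × 10 = 32.7778

32.778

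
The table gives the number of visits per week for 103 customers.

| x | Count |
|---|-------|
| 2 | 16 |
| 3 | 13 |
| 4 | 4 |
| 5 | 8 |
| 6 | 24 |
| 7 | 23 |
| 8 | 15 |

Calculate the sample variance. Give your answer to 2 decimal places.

Values: 2, 3, 4, 5, 6, 7, 8
n = 103, Σfx = 552, mean = 5.3592
Σfx² = 3396
Σf(x − x̄)² = Σfx² − (Σfx)²/n = 3396 − 552²/103 = 437.7087
Sample variance = 437.7087 / 102 = 4.2913

4.29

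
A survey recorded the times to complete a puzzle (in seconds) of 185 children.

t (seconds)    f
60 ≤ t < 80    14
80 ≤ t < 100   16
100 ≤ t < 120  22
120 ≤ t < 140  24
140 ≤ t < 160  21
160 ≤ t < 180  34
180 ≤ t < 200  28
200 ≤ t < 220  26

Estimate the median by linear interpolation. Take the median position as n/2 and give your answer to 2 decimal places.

155.71

Cumulative frequencies: 14, 30, 52, 76, 97, 131, 159, 185
n = 185; position = n/2 = 92.5.
This falls in the class 140 ≤ t < 160: L = 140, F = 76, f = 21, h = 20.
Median ≈ 140 + ((92.5 − 76) / 21) × 20 = 155.7143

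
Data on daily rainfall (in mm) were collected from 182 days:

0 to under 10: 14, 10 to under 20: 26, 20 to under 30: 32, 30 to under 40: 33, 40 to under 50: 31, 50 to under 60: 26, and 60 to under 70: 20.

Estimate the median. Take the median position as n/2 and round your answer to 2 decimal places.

Cumulative frequencies: 14, 40, 72, 105, 136, 162, 182
n = 182; position = n/2 = 91.
This falls in the class 30 to under 40: L = 30, F = 72, f = 33, h = 10.
Median ≈ 30 + ((91 − 72) / 33) × 10 = 35.7576

35.76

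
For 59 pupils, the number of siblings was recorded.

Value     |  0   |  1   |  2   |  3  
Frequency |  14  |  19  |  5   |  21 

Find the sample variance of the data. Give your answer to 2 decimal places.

Values: 0, 1, 2, 3
n = 59, Σfx = 92, mean = 1.5593
Σfx² = 228
Σf(x − x̄)² = Σfx² − (Σfx)²/n = 228 − 92²/59 = 84.5424
Sample variance = 84.5424 / 58 = 1.4576

1.46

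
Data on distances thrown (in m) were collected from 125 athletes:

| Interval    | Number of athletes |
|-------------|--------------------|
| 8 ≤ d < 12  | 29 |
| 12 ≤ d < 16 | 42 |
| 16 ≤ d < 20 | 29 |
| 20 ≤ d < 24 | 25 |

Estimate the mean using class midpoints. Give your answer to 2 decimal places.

15.60

Midpoints: 10, 14, 18, 22
Σfm = 29×10 + 42×14 + 29×18 + 25×22 = 1950
n = Σf = 125
Mean = 1950 / 125 = 15.6000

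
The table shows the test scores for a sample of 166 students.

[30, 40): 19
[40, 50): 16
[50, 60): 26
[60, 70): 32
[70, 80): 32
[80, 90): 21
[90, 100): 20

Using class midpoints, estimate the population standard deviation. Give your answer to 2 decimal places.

18.28

Midpoints: 35, 45, 55, 65, 75, 85, 95
n = 166, Σfm = 10980, mean = 66.1446
Σfm² = 781750
Σf(m − x̄)² = Σfm² − (Σfm)²/n = 781750 − 10980²/166 = 55482.5301
Population variance = 55482.5301 / 166 = 334.2321
Standard deviation = √334.2321 = 18.2820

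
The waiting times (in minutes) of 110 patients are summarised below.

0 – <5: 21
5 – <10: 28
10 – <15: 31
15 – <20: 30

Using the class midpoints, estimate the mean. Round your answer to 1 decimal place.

10.7

Midpoints: 2.5, 7.5, 12.5, 17.5
Σfm = 21×2.5 + 28×7.5 + 31×12.5 + 30×17.5 = 1175
n = Σf = 110
Mean = 1175 / 110 = 10.6818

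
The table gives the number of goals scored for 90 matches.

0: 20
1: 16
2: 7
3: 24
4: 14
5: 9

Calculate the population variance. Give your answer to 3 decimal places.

2.790

Values: 0, 1, 2, 3, 4, 5
n = 90, Σfx = 203, mean = 2.2556
Σfx² = 709
Σf(x − x̄)² = Σfx² − (Σfx)²/n = 709 − 203²/90 = 251.1222
Population variance = 251.1222 / 90 = 2.7902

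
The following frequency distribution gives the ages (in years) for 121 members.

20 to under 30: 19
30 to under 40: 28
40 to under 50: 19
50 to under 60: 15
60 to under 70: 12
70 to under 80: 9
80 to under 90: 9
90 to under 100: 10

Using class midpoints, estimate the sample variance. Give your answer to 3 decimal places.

Midpoints: 25, 35, 45, 55, 65, 75, 85, 95
n = 121, Σfm = 6305, mean = 52.1074
Σfm² = 386625
Σf(m − x̄)² = Σfm² − (Σfm)²/n = 386625 − 6305²/121 = 58087.6033
Sample variance = 58087.6033 / 120 = 484.0634

484.063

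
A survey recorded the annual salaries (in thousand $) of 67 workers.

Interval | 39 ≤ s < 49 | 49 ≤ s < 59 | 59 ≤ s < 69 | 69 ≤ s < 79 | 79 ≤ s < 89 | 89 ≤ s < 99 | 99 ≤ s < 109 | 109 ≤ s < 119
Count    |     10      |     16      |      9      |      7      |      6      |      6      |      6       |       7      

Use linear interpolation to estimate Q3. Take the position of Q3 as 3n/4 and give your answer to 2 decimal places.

Cumulative frequencies: 10, 26, 35, 42, 48, 54, 60, 67
n = 67; position = 3n/4 = 50.25.
This falls in the class 89 ≤ s < 99: L = 89, F = 48, f = 6, h = 10.
Upper quartile ≈ 89 + ((50.25 − 48) / 6) × 10 = 92.7500

92.75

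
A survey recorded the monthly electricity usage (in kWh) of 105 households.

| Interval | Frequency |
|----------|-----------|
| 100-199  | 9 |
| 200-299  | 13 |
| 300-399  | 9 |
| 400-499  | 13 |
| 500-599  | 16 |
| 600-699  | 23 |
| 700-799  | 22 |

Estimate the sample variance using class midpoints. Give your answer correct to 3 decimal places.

Midpoints: 149.5, 249.5, 349.5, 449.5, 549.5, 649.5, 749.5
n = 105, Σfm = 53797.5, mean = 512.3571
Σfm² = 31628676.25
Σf(m − x̄)² = Σfm² − (Σfm)²/n = 31628676.25 − 53797.5²/105 = 4065142.8571
Sample variance = 4065142.8571 / 104 = 39087.9121

39087.912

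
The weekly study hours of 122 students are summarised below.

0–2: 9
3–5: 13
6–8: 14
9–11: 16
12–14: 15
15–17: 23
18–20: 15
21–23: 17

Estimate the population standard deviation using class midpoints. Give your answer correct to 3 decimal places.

Midpoints: 1, 4, 7, 10, 13, 16, 19, 22
n = 122, Σfm = 1541, mean = 12.6311
Σfm² = 24569
Σf(m − x̄)² = Σfm² − (Σfm)²/n = 24569 − 1541²/122 = 5104.4016
Population variance = 5104.4016 / 122 = 41.8394
Standard deviation = √41.8394 = 6.4683

6.468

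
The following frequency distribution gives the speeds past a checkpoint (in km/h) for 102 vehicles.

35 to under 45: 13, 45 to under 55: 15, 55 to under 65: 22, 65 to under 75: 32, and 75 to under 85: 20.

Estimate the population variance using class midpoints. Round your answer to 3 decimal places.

Midpoints: 40, 50, 60, 70, 80
n = 102, Σfm = 6430, mean = 63.0392
Σfm² = 422300
Σf(m − x̄)² = Σfm² − (Σfm)²/n = 422300 − 6430²/102 = 16957.8431
Population variance = 16957.8431 / 102 = 166.2534

166.253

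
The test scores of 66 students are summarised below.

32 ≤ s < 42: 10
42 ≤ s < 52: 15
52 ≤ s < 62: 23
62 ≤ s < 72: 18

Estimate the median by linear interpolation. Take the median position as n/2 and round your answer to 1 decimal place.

Cumulative frequencies: 10, 25, 48, 66
n = 66; position = n/2 = 33.
This falls in the class 52 ≤ s < 62: L = 52, F = 25, f = 23, h = 10.
Median ≈ 52 + ((33 − 25) / 23) × 10 = 55.4783

55.5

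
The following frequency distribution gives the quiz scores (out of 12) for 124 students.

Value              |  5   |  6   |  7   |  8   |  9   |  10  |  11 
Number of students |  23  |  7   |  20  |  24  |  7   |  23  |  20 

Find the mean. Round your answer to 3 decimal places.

Values: 5, 6, 7, 8, 9, 10, 11
Σfx = 23×5 + 7×6 + 20×7 + 24×8 + 7×9 + 23×10 + 20×11 = 1002
n = Σf = 124
Mean = 1002 / 124 = 8.0806

8.081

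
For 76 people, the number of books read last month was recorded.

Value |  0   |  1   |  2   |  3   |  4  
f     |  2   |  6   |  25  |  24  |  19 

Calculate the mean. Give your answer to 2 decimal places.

2.68

Values: 0, 1, 2, 3, 4
Σfx = 2×0 + 6×1 + 25×2 + 24×3 + 19×4 = 204
n = Σf = 76
Mean = 204 / 76 = 2.6842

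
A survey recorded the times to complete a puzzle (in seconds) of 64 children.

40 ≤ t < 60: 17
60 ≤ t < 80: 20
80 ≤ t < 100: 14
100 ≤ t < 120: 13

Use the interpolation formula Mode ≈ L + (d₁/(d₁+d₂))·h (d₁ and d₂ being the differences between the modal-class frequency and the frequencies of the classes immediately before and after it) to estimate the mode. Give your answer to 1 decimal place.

Modal class: 60 ≤ t < 80 (highest frequency 20).
d₁ = 20 − 17 = 3, d₂ = 20 − 14 = 6
Mode ≈ 60 + (3/(3+6)) × 20 = 60 + 6.6667 = 66.6667

66.7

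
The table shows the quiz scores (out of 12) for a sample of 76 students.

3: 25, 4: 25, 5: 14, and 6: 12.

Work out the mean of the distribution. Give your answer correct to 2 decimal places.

4.17

Values: 3, 4, 5, 6
Σfx = 25×3 + 25×4 + 14×5 + 12×6 = 317
n = Σf = 76
Mean = 317 / 76 = 4.1711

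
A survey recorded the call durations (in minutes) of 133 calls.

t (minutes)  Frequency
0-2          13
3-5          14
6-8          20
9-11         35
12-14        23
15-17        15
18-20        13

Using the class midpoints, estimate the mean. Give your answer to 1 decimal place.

Midpoints: 1, 4, 7, 10, 13, 16, 19
Σfm = 13×1 + 14×4 + 20×7 + 35×10 + 23×13 + 15×16 + 13×19 = 1345
n = Σf = 133
Mean = 1345 / 133 = 10.1128

10.1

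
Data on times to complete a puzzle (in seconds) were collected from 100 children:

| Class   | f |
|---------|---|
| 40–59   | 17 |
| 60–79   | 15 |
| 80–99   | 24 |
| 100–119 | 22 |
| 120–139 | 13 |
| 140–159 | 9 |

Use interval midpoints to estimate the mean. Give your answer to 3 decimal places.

94.700

Midpoints: 49.5, 69.5, 89.5, 109.5, 129.5, 149.5
Σfm = 17×49.5 + 15×69.5 + 24×89.5 + 22×109.5 + 13×129.5 + 9×149.5 = 9470
n = Σf = 100
Mean = 9470 / 100 = 94.7000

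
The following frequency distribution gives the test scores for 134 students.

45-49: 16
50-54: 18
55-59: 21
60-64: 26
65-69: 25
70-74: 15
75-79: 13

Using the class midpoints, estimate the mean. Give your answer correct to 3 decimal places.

Midpoints: 47, 52, 57, 62, 67, 72, 77
Σfm = 16×47 + 18×52 + 21×57 + 26×62 + 25×67 + 15×72 + 13×77 = 8253
n = Σf = 134
Mean = 8253 / 134 = 61.5896

61.590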